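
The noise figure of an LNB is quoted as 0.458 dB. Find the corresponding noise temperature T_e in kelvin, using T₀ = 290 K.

F = 10^(0.458/10) = 1.11122
T_e = (F − 1)·T₀ = (1.11122 − 1) × 290 = 32.3 K

32.3 K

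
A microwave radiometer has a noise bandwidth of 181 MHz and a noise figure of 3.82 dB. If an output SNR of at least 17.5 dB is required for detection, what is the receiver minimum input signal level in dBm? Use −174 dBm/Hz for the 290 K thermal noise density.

−70.1 dBm

Sensitivity = −174 + 10 log₁₀(B) + NF + SNR_min
= −174 + 82.58 + 3.82 + 17.5
= −70.10 dBm → −70.1 dBm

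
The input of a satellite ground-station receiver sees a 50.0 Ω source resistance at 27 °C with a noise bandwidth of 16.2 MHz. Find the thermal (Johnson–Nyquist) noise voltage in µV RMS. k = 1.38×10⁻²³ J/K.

T = 27 °C + 273.15 = 300.15 K
V_n = √(4kTRB)
4kTRB = 4 × 1.38×10⁻²³ × 300.15 × 5.00×10¹ × 1.62×10⁷ = 1.34×10⁻¹¹ V²
V_n = √(1.34×10⁻¹¹) = 3.66×10⁻⁶ V = 3.66 µV

3.66 µV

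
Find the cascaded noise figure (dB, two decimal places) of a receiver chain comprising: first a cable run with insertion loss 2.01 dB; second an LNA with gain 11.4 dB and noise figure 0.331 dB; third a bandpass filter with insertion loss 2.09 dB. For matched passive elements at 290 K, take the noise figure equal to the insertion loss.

Convert to linear (a loss of L dB is a gain of −L dB): F_i = 10^(NF_i/10), G_i = 10^(G_i,dB/10)
  Stage 1: F_1 = 10^(2.01/10) = 1.589, G_1 = 10^(−2.01/10) = 0.6295
  Stage 2: F_2 = 10^(0.331/10) = 1.079, G_2 = 10^(11.4/10) = 13.80
  Stage 3: F_3 = 10^(2.09/10) = 1.618, G_3 = 10^(−2.09/10) = 0.6180
Friis cascade:
  F = 1.589 + (1.079 − 1)/0.6295 + (1.618 − 1)/8.690 = 1.785
NF = 10 log₁₀(1.785) = 2.52 dB

2.52 dB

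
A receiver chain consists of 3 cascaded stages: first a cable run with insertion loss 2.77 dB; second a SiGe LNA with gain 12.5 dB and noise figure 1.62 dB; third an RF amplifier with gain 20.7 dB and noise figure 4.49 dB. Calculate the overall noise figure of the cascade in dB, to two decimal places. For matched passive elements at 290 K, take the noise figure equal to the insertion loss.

4.68 dB

Convert to linear (a loss of L dB is a gain of −L dB): F_i = 10^(NF_i/10), G_i = 10^(G_i,dB/10)
  Stage 1: F_1 = 10^(2.77/10) = 1.892, G_1 = 10^(−2.77/10) = 0.5284
  Stage 2: F_2 = 10^(1.62/10) = 1.452, G_2 = 10^(12.5/10) = 17.78
  Stage 3: F_3 = 10^(4.49/10) = 2.812, G_3 = 10^(20.7/10) = 117.5
Friis cascade:
  F = 1.892 + (1.452 − 1)/0.5284 + (2.812 − 1)/9.397 = 2.941
NF = 10 log₁₀(2.941) = 4.68 dB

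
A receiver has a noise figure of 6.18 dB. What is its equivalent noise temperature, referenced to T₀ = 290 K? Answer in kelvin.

913 K

F = 10^(6.18/10) = 4.14954
T_e = (F − 1)·T₀ = (4.14954 − 1) × 290 = 913 K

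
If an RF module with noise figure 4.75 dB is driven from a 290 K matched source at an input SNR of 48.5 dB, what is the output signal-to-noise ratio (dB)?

By definition F = SNR_in/SNR_out, so in dB: SNR_out = SNR_in − NF
SNR_out = 48.5 − 4.75 = 43.75 dB

43.75 dB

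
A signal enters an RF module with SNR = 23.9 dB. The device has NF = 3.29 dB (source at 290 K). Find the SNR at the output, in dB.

20.61 dB

By definition F = SNR_in/SNR_out, so in dB: SNR_out = SNR_in − NF
SNR_out = 23.9 − 3.29 = 20.61 dB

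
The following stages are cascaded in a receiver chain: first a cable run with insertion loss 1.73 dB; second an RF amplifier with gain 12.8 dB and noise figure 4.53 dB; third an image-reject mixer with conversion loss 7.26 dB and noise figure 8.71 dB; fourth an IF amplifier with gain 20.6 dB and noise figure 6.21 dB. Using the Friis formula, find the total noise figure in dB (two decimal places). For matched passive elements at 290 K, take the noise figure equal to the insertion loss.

Convert to linear (a loss of L dB is a gain of −L dB): F_i = 10^(NF_i/10), G_i = 10^(G_i,dB/10)
  Stage 1: F_1 = 10^(1.73/10) = 1.489, G_1 = 10^(−1.73/10) = 0.6714
  Stage 2: F_2 = 10^(4.53/10) = 2.838, G_2 = 10^(12.8/10) = 19.05
  Stage 3: F_3 = 10^(8.71/10) = 7.430, G_3 = 10^(−7.26/10) = 0.1879
  Stage 4: F_4 = 10^(6.21/10) = 4.178, G_4 = 10^(20.6/10) = 114.8
Friis cascade:
  F = 1.489 + (2.838 − 1)/0.6714 + (7.430 − 1)/12.79 + (4.178 − 1)/2.404 = 6.051
NF = 10 log₁₀(6.051) = 7.82 dB

7.82 dB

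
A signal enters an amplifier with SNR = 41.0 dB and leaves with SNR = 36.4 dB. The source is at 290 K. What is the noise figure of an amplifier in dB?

4.6 dB

NF (dB) = SNR_in(dB) − SNR_out(dB) when the source is at T₀
NF = 41.0 − 36.4 = 4.6 dB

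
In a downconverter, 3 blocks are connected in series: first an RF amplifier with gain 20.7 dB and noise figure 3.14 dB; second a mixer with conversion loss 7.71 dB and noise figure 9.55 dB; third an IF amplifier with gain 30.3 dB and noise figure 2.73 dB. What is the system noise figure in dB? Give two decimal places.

3.37 dB

Convert to linear (a loss of L dB is a gain of −L dB): F_i = 10^(NF_i/10), G_i = 10^(G_i,dB/10)
  Stage 1: F_1 = 10^(3.14/10) = 2.061, G_1 = 10^(20.7/10) = 117.5
  Stage 2: F_2 = 10^(9.55/10) = 9.016, G_2 = 10^(−7.71/10) = 0.1694
  Stage 3: F_3 = 10^(2.73/10) = 1.875, G_3 = 10^(30.3/10) = 1072
Friis cascade:
  F = 2.061 + (9.016 − 1)/117.5 + (1.875 − 1)/19.91 = 2.173
NF = 10 log₁₀(2.173) = 3.37 dB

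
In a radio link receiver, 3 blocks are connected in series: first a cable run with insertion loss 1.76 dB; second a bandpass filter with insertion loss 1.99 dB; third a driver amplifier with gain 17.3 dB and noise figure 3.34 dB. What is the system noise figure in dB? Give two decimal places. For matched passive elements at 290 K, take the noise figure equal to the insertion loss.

7.09 dB

Convert to linear (a loss of L dB is a gain of −L dB): F_i = 10^(NF_i/10), G_i = 10^(G_i,dB/10)
  Stage 1: F_1 = 10^(1.76/10) = 1.500, G_1 = 10^(−1.76/10) = 0.6668
  Stage 2: F_2 = 10^(1.99/10) = 1.581, G_2 = 10^(−1.99/10) = 0.6324
  Stage 3: F_3 = 10^(3.34/10) = 2.158, G_3 = 10^(17.3/10) = 53.70
Friis cascade:
  F = 1.500 + (1.581 − 1)/0.6668 + (2.158 − 1)/0.4217 = 5.117
NF = 10 log₁₀(5.117) = 7.09 dB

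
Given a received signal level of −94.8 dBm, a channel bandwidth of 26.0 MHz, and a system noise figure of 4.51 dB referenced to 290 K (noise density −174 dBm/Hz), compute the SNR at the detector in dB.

Noise floor: N = −174 + 10 log₁₀(B) + NF
10 log₁₀(2.60×10⁷) = 74.15 dB
N = −174 + 74.15 + 4.51 = −95.34 dBm
SNR = P_sig − N = −94.8 − (−95.34) = 0.54 dB → 0.5 dB

0.5 dB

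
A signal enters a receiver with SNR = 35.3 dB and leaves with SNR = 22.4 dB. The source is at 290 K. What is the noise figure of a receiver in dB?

NF (dB) = SNR_in(dB) − SNR_out(dB) when the source is at T₀
NF = 35.3 − 22.4 = 12.9 dB

12.9 dB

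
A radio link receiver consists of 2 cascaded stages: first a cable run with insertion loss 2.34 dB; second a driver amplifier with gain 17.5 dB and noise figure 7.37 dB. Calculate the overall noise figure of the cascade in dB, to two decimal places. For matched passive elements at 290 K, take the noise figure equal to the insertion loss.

Convert to linear (a loss of L dB is a gain of −L dB): F_i = 10^(NF_i/10), G_i = 10^(G_i,dB/10)
  Stage 1: F_1 = 10^(2.34/10) = 1.714, G_1 = 10^(−2.34/10) = 0.5834
  Stage 2: F_2 = 10^(7.37/10) = 5.458, G_2 = 10^(17.5/10) = 56.23
Friis cascade:
  F = 1.714 + (5.458 − 1)/0.5834 = 9.354
NF = 10 log₁₀(9.354) = 9.71 dB

9.71 dB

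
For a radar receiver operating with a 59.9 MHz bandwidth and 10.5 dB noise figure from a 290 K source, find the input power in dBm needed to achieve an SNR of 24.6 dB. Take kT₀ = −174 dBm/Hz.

−61.1 dBm

Sensitivity = −174 + 10 log₁₀(B) + NF + SNR_min
= −174 + 77.77 + 10.5 + 24.6
= −61.13 dBm → −61.1 dBm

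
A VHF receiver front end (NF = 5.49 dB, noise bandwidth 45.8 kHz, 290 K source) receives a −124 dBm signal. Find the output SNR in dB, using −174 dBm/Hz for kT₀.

−2.1 dB

Noise floor: N = −174 + 10 log₁₀(B) + NF
10 log₁₀(4.58×10⁴) = 46.61 dB
N = −174 + 46.61 + 5.49 = −121.90 dBm
SNR = P_sig − N = −124 − (−121.90) = −2.10 dB → −2.1 dB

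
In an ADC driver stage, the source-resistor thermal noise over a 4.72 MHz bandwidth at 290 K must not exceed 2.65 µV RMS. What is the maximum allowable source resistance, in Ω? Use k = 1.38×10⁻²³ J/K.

92.9 Ω

Johnson–Nyquist: V_n = √(4kTRB) ⇒ R = V_n² / (4kTB)
4kTB = 4 × 1.38×10⁻²³ × 290 × 4.72×10⁶ = 7.56×10⁻¹⁴
R = (2.65×10⁻⁶)² / 7.56×10⁻¹⁴ = 9.29×10¹ Ω = 92.9 Ω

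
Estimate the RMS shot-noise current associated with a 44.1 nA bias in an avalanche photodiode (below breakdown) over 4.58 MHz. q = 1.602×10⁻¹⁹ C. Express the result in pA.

254 pA

I_n = √(2qI·B)
2qI·B = 2 × 1.602×10⁻¹⁹ × 4.41×10⁻⁸ × 4.58×10⁶ = 6.47×10⁻²⁰ A²
I_n = √(6.47×10⁻²⁰) = 2.54×10⁻¹⁰ A = 254 pA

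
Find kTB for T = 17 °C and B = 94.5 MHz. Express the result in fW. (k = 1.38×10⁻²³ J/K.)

T = 17 °C + 273.15 = 290.15 K
P_n = kTB = 1.38×10⁻²³ × 290.15 × 9.45×10⁷ = 3.78×10⁻¹³ W = 378 fW

378 fW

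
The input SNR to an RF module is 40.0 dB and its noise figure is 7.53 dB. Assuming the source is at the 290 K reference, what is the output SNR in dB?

32.47 dB

By definition F = SNR_in/SNR_out, so in dB: SNR_out = SNR_in − NF
SNR_out = 40.0 − 7.53 = 32.47 dB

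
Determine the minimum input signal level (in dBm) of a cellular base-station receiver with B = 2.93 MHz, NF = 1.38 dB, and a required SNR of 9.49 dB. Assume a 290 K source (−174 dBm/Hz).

Sensitivity = −174 + 10 log₁₀(B) + NF + SNR_min
= −174 + 64.67 + 1.38 + 9.49
= −98.46 dBm → −98.5 dBm

−98.5 dBm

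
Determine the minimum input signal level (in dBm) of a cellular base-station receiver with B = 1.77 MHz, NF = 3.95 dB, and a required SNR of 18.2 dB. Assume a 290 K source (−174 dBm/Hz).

Sensitivity = −174 + 10 log₁₀(B) + NF + SNR_min
= −174 + 62.48 + 3.95 + 18.2
= −89.37 dBm → −89.4 dBm

−89.4 dBm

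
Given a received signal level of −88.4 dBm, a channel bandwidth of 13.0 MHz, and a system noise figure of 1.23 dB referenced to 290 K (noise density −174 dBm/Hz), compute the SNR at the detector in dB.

13.2 dB

Noise floor: N = −174 + 10 log₁₀(B) + NF
10 log₁₀(1.30×10⁷) = 71.14 dB
N = −174 + 71.14 + 1.23 = −101.63 dBm
SNR = P_sig − N = −88.4 − (−101.63) = 13.23 dB → 13.2 dB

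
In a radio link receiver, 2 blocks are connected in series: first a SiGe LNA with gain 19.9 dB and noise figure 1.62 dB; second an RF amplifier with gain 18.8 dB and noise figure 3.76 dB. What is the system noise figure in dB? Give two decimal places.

Convert to linear (a loss of L dB is a gain of −L dB): F_i = 10^(NF_i/10), G_i = 10^(G_i,dB/10)
  Stage 1: F_1 = 10^(1.62/10) = 1.452, G_1 = 10^(19.9/10) = 97.72
  Stage 2: F_2 = 10^(3.76/10) = 2.377, G_2 = 10^(18.8/10) = 75.86
Friis cascade:
  F = 1.452 + (2.377 − 1)/97.72 = 1.466
NF = 10 log₁₀(1.466) = 1.66 dB

1.66 dB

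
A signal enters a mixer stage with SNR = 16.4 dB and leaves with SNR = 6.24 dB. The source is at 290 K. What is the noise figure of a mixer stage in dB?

NF (dB) = SNR_in(dB) − SNR_out(dB) when the source is at T₀
NF = 16.4 − 6.24 = 10.16 dB

10.16 dB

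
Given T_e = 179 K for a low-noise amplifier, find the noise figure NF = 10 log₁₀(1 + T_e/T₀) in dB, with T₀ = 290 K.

2.09 dB

F = 1 + T_e/T₀ = 1 + 179/290 = 1.61724
NF = 10 log₁₀(1.61724) = 2.09 dB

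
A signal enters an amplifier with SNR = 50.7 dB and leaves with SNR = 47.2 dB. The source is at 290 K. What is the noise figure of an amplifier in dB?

NF (dB) = SNR_in(dB) − SNR_out(dB) when the source is at T₀
NF = 50.7 − 47.2 = 3.5 dB

3.5 dB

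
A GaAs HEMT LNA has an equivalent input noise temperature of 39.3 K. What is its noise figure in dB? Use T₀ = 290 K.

F = 1 + T_e/T₀ = 1 + 39.3/290 = 1.13552
NF = 10 log₁₀(1.13552) = 0.552 dB

0.552 dB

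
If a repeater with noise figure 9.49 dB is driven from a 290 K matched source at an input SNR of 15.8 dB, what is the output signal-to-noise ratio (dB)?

6.31 dB

By definition F = SNR_in/SNR_out, so in dB: SNR_out = SNR_in − NF
SNR_out = 15.8 − 9.49 = 6.31 dB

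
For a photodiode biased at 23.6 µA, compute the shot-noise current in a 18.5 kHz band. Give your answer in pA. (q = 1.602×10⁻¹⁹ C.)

I_n = √(2qI·B)
2qI·B = 2 × 1.602×10⁻¹⁹ × 2.36×10⁻⁵ × 1.85×10⁴ = 1.40×10⁻¹⁹ A²
I_n = √(1.40×10⁻¹⁹) = 3.74×10⁻¹⁰ A = 374 pA

374 pA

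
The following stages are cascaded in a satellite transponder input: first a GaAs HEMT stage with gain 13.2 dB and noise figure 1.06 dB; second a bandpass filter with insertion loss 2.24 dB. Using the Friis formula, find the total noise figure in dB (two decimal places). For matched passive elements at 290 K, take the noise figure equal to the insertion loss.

Convert to linear (a loss of L dB is a gain of −L dB): F_i = 10^(NF_i/10), G_i = 10^(G_i,dB/10)
  Stage 1: F_1 = 10^(1.06/10) = 1.276, G_1 = 10^(13.2/10) = 20.89
  Stage 2: F_2 = 10^(2.24/10) = 1.675, G_2 = 10^(−2.24/10) = 0.5970
Friis cascade:
  F = 1.276 + (1.675 − 1)/20.89 = 1.309
NF = 10 log₁₀(1.309) = 1.17 dB

1.17 dB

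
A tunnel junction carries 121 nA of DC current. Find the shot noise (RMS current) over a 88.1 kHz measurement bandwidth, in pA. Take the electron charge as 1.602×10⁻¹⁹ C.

I_n = √(2qI·B)
2qI·B = 2 × 1.602×10⁻¹⁹ × 1.21×10⁻⁷ × 8.81×10⁴ = 3.42×10⁻²¹ A²
I_n = √(3.42×10⁻²¹) = 5.84×10⁻¹¹ A = 58.4 pA

58.4 pA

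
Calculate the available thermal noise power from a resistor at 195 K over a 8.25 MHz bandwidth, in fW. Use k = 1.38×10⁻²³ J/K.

P_n = kTB = 1.38×10⁻²³ × 195 × 8.25×10⁶ = 2.22×10⁻¹⁴ W = 22.2 fW

22.2 fW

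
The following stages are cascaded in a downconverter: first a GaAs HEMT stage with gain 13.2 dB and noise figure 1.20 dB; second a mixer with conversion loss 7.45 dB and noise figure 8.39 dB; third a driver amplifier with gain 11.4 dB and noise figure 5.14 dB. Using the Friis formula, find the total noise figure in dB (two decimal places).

3.43 dB

Convert to linear (a loss of L dB is a gain of −L dB): F_i = 10^(NF_i/10), G_i = 10^(G_i,dB/10)
  Stage 1: F_1 = 10^(1.20/10) = 1.318, G_1 = 10^(13.2/10) = 20.89
  Stage 2: F_2 = 10^(8.39/10) = 6.902, G_2 = 10^(−7.45/10) = 0.1799
  Stage 3: F_3 = 10^(5.14/10) = 3.266, G_3 = 10^(11.4/10) = 13.80
Friis cascade:
  F = 1.318 + (6.902 − 1)/20.89 + (3.266 − 1)/3.758 = 2.204
NF = 10 log₁₀(2.204) = 3.43 dB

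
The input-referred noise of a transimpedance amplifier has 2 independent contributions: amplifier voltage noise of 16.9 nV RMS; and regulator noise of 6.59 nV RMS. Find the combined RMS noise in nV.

18.1 nV

Uncorrelated sources add in power (mean-square): V_tot = √(ΣV_i²)
V_tot = √[(1.69×10⁻⁸)² + (6.59×10⁻⁹)²] = 1.81×10⁻⁸ V = 18.1 nV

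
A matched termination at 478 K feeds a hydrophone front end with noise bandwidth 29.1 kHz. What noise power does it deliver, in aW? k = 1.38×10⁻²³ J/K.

192 aW

P_n = kTB = 1.38×10⁻²³ × 478 × 2.91×10⁴ = 1.92×10⁻¹⁶ W = 192 aW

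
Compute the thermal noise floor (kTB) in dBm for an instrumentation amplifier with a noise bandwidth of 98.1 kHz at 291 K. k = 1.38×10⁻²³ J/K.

−124.0 dBm

P_n = kTB = 1.38×10⁻²³ × 291 × 9.81×10⁴ = 3.94×10⁻¹⁶ W
In dBm: 10 log₁₀(3.94×10⁻¹⁶ / 10⁻³) = −124.0 dBm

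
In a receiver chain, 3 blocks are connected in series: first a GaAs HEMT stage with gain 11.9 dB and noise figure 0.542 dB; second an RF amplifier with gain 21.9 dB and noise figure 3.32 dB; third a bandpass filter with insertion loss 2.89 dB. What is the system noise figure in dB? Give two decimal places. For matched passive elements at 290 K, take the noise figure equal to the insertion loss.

0.82 dB

Convert to linear (a loss of L dB is a gain of −L dB): F_i = 10^(NF_i/10), G_i = 10^(G_i,dB/10)
  Stage 1: F_1 = 10^(0.542/10) = 1.133, G_1 = 10^(11.9/10) = 15.49
  Stage 2: F_2 = 10^(3.32/10) = 2.148, G_2 = 10^(21.9/10) = 154.9
  Stage 3: F_3 = 10^(2.89/10) = 1.945, G_3 = 10^(−2.89/10) = 0.5140
Friis cascade:
  F = 1.133 + (2.148 − 1)/15.49 + (1.945 − 1)/2399 = 1.207
NF = 10 log₁₀(1.207) = 0.82 dB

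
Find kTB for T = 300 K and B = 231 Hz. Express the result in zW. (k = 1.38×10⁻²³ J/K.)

P_n = kTB = 1.38×10⁻²³ × 300 × 2.31×10² = 9.56×10⁻¹⁹ W = 956 zW

956 zW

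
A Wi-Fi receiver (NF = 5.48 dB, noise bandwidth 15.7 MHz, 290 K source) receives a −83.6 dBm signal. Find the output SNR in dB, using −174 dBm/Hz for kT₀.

13.0 dB

Noise floor: N = −174 + 10 log₁₀(B) + NF
10 log₁₀(1.57×10⁷) = 71.96 dB
N = −174 + 71.96 + 5.48 = −96.56 dBm
SNR = P_sig − N = −83.6 − (−96.56) = 12.96 dB → 13.0 dB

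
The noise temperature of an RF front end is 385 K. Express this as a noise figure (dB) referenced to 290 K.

3.67 dB

F = 1 + T_e/T₀ = 1 + 385/290 = 2.32759
NF = 10 log₁₀(2.32759) = 3.67 dB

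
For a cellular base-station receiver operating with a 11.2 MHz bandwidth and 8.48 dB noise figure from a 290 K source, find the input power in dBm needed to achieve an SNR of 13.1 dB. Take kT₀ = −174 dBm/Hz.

Sensitivity = −174 + 10 log₁₀(B) + NF + SNR_min
= −174 + 70.49 + 8.48 + 13.1
= −81.93 dBm → −81.9 dBm

−81.9 dBm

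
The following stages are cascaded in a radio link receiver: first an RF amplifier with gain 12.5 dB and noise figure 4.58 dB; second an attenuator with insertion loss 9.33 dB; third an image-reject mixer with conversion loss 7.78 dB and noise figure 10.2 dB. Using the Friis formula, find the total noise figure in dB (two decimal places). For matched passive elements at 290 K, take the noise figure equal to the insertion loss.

8.95 dB

Convert to linear (a loss of L dB is a gain of −L dB): F_i = 10^(NF_i/10), G_i = 10^(G_i,dB/10)
  Stage 1: F_1 = 10^(4.58/10) = 2.871, G_1 = 10^(12.5/10) = 17.78
  Stage 2: F_2 = 10^(9.33/10) = 8.570, G_2 = 10^(−9.33/10) = 0.1167
  Stage 3: F_3 = 10^(10.2/10) = 10.47, G_3 = 10^(−7.78/10) = 0.1667
Friis cascade:
  F = 2.871 + (8.570 − 1)/17.78 + (10.47 − 1)/2.075 = 7.861
NF = 10 log₁₀(7.861) = 8.95 dB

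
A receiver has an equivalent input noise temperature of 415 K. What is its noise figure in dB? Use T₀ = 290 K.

F = 1 + T_e/T₀ = 1 + 415/290 = 2.43103
NF = 10 log₁₀(2.43103) = 3.86 dB

3.86 dB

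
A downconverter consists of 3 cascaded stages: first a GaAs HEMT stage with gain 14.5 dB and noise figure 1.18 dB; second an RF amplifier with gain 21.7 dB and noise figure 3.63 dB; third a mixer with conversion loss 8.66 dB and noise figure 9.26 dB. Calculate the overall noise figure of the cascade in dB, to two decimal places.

Convert to linear (a loss of L dB is a gain of −L dB): F_i = 10^(NF_i/10), G_i = 10^(G_i,dB/10)
  Stage 1: F_1 = 10^(1.18/10) = 1.312, G_1 = 10^(14.5/10) = 28.18
  Stage 2: F_2 = 10^(3.63/10) = 2.307, G_2 = 10^(21.7/10) = 147.9
  Stage 3: F_3 = 10^(9.26/10) = 8.433, G_3 = 10^(−8.66/10) = 0.1361
Friis cascade:
  F = 1.312 + (2.307 − 1)/28.18 + (8.433 − 1)/4169 = 1.360
NF = 10 log₁₀(1.360) = 1.34 dB

1.34 dB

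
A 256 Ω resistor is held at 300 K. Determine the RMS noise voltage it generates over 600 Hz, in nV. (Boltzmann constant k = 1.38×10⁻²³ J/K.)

V_n = √(4kTRB)
4kTRB = 4 × 1.38×10⁻²³ × 300 × 2.56×10² × 6.00×10² = 2.54×10⁻¹⁵ V²
V_n = √(2.54×10⁻¹⁵) = 5.04×10⁻⁸ V = 50.4 nV

50.4 nV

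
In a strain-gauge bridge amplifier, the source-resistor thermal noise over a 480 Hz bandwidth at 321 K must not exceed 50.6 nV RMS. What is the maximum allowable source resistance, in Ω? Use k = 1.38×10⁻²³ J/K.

301 Ω

Johnson–Nyquist: V_n = √(4kTRB) ⇒ R = V_n² / (4kTB)
4kTB = 4 × 1.38×10⁻²³ × 321 × 4.80×10² = 8.51×10⁻¹⁸
R = (5.06×10⁻⁸)² / 8.51×10⁻¹⁸ = 3.01×10² Ω = 301 Ω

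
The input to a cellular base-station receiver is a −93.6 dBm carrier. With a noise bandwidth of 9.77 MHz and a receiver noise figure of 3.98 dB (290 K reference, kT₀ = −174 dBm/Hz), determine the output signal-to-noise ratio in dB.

6.5 dB

Noise floor: N = −174 + 10 log₁₀(B) + NF
10 log₁₀(9.77×10⁶) = 69.9 dB
N = −174 + 69.9 + 3.98 = −100.12 dBm
SNR = P_sig − N = −93.6 − (−100.12) = 6.52 dB → 6.5 dB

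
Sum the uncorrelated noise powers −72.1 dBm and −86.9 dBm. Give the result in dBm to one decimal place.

Convert to linear, add, convert back:
P₁ = 6.17×10⁻¹¹ W, P₂ = 2.04×10⁻¹² W
P_tot = 6.37×10⁻¹¹ W → 10 log₁₀(P_tot / 10⁻³) = −72.0 dBm

−72.0 dBm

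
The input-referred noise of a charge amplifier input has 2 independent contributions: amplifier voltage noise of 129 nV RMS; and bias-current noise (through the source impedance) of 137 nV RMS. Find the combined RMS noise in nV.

188 nV

Uncorrelated sources add in power (mean-square): V_tot = √(ΣV_i²)
V_tot = √[(1.29×10⁻⁷)² + (1.37×10⁻⁷)²] = 1.88×10⁻⁷ V = 188 nV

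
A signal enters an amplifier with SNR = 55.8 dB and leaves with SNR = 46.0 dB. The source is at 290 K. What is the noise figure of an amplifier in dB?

NF (dB) = SNR_in(dB) − SNR_out(dB) when the source is at T₀
NF = 55.8 − 46.0 = 9.8 dB

9.8 dB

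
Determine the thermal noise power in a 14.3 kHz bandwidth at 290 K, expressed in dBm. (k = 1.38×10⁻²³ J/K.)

−132.4 dBm

P_n = kTB = 1.38×10⁻²³ × 290 × 1.43×10⁴ = 5.72×10⁻¹⁷ W
In dBm: 10 log₁₀(5.72×10⁻¹⁷ / 10⁻³) = −132.4 dBm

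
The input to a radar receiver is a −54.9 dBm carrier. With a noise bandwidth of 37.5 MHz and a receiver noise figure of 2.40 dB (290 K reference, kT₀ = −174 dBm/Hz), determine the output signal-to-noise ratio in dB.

Noise floor: N = −174 + 10 log₁₀(B) + NF
10 log₁₀(3.75×10⁷) = 75.74 dB
N = −174 + 75.74 + 2.40 = −95.86 dBm
SNR = P_sig − N = −54.9 − (−95.86) = 40.96 dB → 41.0 dB

41.0 dB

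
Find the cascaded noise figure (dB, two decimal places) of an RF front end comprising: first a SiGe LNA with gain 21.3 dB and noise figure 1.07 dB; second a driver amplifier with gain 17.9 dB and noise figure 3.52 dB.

Convert to linear (a loss of L dB is a gain of −L dB): F_i = 10^(NF_i/10), G_i = 10^(G_i,dB/10)
  Stage 1: F_1 = 10^(1.07/10) = 1.279, G_1 = 10^(21.3/10) = 134.9
  Stage 2: F_2 = 10^(3.52/10) = 2.249, G_2 = 10^(17.9/10) = 61.66
Friis cascade:
  F = 1.279 + (2.249 − 1)/134.9 = 1.289
NF = 10 log₁₀(1.289) = 1.10 dB

1.10 dB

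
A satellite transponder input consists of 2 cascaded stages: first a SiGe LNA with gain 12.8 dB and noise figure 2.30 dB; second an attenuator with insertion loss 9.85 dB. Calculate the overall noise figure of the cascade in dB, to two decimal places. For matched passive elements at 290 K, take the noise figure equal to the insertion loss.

Convert to linear (a loss of L dB is a gain of −L dB): F_i = 10^(NF_i/10), G_i = 10^(G_i,dB/10)
  Stage 1: F_1 = 10^(2.30/10) = 1.698, G_1 = 10^(12.8/10) = 19.05
  Stage 2: F_2 = 10^(9.85/10) = 9.661, G_2 = 10^(−9.85/10) = 0.1035
Friis cascade:
  F = 1.698 + (9.661 − 1)/19.05 = 2.153
NF = 10 log₁₀(2.153) = 3.33 dB

3.33 dB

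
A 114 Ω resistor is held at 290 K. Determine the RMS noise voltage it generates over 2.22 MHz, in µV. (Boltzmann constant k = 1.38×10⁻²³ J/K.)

V_n = √(4kTRB)
4kTRB = 4 × 1.38×10⁻²³ × 290 × 1.14×10² × 2.22×10⁶ = 4.05×10⁻¹² V²
V_n = √(4.05×10⁻¹²) = 2.01×10⁻⁶ V = 2.01 µV

2.01 µV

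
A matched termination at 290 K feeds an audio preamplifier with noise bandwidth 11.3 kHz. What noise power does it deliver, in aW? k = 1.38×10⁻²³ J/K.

45.2 aW

P_n = kTB = 1.38×10⁻²³ × 290 × 1.13×10⁴ = 4.52×10⁻¹⁷ W = 45.2 aW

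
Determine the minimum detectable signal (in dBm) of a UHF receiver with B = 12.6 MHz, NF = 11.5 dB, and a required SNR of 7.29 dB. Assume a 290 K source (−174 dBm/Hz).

Sensitivity = −174 + 10 log₁₀(B) + NF + SNR_min
= −174 + 71 + 11.5 + 7.29
= −84.21 dBm → −84.2 dBm

−84.2 dBm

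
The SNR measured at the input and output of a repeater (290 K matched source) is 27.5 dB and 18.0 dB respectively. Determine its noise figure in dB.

9.5 dB

NF (dB) = SNR_in(dB) − SNR_out(dB) when the source is at T₀
NF = 27.5 − 18.0 = 9.5 dB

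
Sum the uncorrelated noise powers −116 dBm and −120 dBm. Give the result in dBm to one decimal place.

Convert to linear, add, convert back:
P₁ = 2.51×10⁻¹⁵ W, P₂ = 1.00×10⁻¹⁵ W
P_tot = 3.51×10⁻¹⁵ W → 10 log₁₀(P_tot / 10⁻³) = −114.5 dBm

−114.5 dBm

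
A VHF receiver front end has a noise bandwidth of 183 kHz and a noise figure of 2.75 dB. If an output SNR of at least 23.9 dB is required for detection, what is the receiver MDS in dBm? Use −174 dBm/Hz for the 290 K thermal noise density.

Sensitivity = −174 + 10 log₁₀(B) + NF + SNR_min
= −174 + 52.62 + 2.75 + 23.9
= −94.73 dBm → −94.7 dBm

−94.7 dBm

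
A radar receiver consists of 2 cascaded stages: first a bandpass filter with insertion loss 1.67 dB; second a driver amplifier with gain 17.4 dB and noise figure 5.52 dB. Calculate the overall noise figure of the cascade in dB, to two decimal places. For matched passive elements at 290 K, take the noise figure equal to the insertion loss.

7.19 dB

Convert to linear (a loss of L dB is a gain of −L dB): F_i = 10^(NF_i/10), G_i = 10^(G_i,dB/10)
  Stage 1: F_1 = 10^(1.67/10) = 1.469, G_1 = 10^(−1.67/10) = 0.6808
  Stage 2: F_2 = 10^(5.52/10) = 3.565, G_2 = 10^(17.4/10) = 54.95
Friis cascade:
  F = 1.469 + (3.565 − 1)/0.6808 = 5.236
NF = 10 log₁₀(5.236) = 7.19 dB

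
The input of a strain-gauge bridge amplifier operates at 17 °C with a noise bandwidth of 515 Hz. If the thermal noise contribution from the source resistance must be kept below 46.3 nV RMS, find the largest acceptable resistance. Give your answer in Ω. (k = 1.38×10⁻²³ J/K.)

260 Ω

T = 17 °C + 273.15 = 290.15 K
Johnson–Nyquist: V_n = √(4kTRB) ⇒ R = V_n² / (4kTB)
4kTB = 4 × 1.38×10⁻²³ × 290.15 × 5.15×10² = 8.25×10⁻¹⁸
R = (4.63×10⁻⁸)² / 8.25×10⁻¹⁸ = 2.60×10² Ω = 260 Ω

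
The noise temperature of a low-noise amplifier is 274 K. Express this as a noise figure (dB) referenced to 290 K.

F = 1 + T_e/T₀ = 1 + 274/290 = 1.94483
NF = 10 log₁₀(1.94483) = 2.89 dB

2.89 dB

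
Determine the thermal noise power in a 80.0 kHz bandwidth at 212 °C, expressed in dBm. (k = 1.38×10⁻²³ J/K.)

−122.7 dBm

T = 212 °C + 273.15 = 485.15 K
P_n = kTB = 1.38×10⁻²³ × 485.15 × 8.00×10⁴ = 5.36×10⁻¹⁶ W
In dBm: 10 log₁₀(5.36×10⁻¹⁶ / 10⁻³) = −122.7 dBm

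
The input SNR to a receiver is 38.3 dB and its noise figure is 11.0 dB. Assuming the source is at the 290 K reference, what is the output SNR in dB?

27.3 dB

By definition F = SNR_in/SNR_out, so in dB: SNR_out = SNR_in − NF
SNR_out = 38.3 − 11.0 = 27.3 dB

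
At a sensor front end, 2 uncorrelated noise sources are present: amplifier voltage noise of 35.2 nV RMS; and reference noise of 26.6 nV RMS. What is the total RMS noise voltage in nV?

44.1 nV

Uncorrelated sources add in power (mean-square): V_tot = √(ΣV_i²)
V_tot = √[(3.52×10⁻⁸)² + (2.66×10⁻⁸)²] = 4.41×10⁻⁸ V = 44.1 nV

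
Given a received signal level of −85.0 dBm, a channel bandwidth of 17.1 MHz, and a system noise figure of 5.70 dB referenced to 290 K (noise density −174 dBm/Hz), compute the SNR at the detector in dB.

Noise floor: N = −174 + 10 log₁₀(B) + NF
10 log₁₀(1.71×10⁷) = 72.33 dB
N = −174 + 72.33 + 5.70 = −95.97 dBm
SNR = P_sig − N = −85.0 − (−95.97) = 10.97 dB → 11.0 dB

11.0 dB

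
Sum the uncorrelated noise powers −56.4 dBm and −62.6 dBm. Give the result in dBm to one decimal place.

−55.5 dBm

Convert to linear, add, convert back:
P₁ = 2.29×10⁻⁹ W, P₂ = 5.50×10⁻¹⁰ W
P_tot = 2.84×10⁻⁹ W → 10 log₁₀(P_tot / 10⁻³) = −55.5 dBm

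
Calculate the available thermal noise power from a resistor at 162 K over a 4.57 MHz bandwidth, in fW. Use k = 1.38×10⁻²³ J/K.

P_n = kTB = 1.38×10⁻²³ × 162 × 4.57×10⁶ = 1.02×10⁻¹⁴ W = 10.2 fW

10.2 fW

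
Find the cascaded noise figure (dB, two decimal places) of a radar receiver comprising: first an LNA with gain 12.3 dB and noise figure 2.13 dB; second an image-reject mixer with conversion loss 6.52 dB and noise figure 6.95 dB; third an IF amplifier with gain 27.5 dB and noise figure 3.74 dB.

Convert to linear (a loss of L dB is a gain of −L dB): F_i = 10^(NF_i/10), G_i = 10^(G_i,dB/10)
  Stage 1: F_1 = 10^(2.13/10) = 1.633, G_1 = 10^(12.3/10) = 16.98
  Stage 2: F_2 = 10^(6.95/10) = 4.955, G_2 = 10^(−6.52/10) = 0.2228
  Stage 3: F_3 = 10^(3.74/10) = 2.366, G_3 = 10^(27.5/10) = 562.3
Friis cascade:
  F = 1.633 + (4.955 − 1)/16.98 + (2.366 − 1)/3.784 = 2.227
NF = 10 log₁₀(2.227) = 3.48 dB

3.48 dB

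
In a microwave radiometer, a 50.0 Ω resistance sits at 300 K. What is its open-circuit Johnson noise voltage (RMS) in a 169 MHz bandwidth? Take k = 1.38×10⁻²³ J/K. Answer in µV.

V_n = √(4kTRB)
4kTRB = 4 × 1.38×10⁻²³ × 300 × 5.00×10¹ × 1.69×10⁸ = 1.40×10⁻¹⁰ V²
V_n = √(1.40×10⁻¹⁰) = 1.18×10⁻⁵ V = 11.8 µV

11.8 µV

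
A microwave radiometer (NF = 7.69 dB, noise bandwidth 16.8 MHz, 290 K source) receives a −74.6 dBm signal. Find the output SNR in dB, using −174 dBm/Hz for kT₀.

19.5 dB

Noise floor: N = −174 + 10 log₁₀(B) + NF
10 log₁₀(1.68×10⁷) = 72.25 dB
N = −174 + 72.25 + 7.69 = −94.06 dBm
SNR = P_sig − N = −74.6 − (−94.06) = 19.46 dB → 19.5 dB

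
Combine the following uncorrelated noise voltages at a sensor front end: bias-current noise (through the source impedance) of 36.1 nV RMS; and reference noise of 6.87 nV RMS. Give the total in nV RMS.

36.7 nV

Uncorrelated sources add in power (mean-square): V_tot = √(ΣV_i²)
V_tot = √[(3.61×10⁻⁸)² + (6.87×10⁻⁹)²] = 3.67×10⁻⁸ V = 36.7 nV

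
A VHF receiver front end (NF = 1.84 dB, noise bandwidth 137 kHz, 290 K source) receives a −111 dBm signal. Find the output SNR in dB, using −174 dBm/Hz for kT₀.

9.8 dB

Noise floor: N = −174 + 10 log₁₀(B) + NF
10 log₁₀(1.37×10⁵) = 51.37 dB
N = −174 + 51.37 + 1.84 = −120.79 dBm
SNR = P_sig − N = −111 − (−120.79) = 9.79 dB → 9.8 dB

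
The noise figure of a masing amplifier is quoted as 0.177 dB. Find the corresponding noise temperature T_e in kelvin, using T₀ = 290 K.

12.1 K

F = 10^(0.177/10) = 1.0416
T_e = (F − 1)·T₀ = (1.0416 − 1) × 290 = 12.1 K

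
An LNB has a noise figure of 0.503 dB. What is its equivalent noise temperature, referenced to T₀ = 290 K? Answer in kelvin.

35.6 K

F = 10^(0.503/10) = 1.12279
T_e = (F − 1)·T₀ = (1.12279 − 1) × 290 = 35.6 K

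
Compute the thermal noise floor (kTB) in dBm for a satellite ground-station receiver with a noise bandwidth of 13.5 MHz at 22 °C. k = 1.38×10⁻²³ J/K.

T = 22 °C + 273.15 = 295.15 K
P_n = kTB = 1.38×10⁻²³ × 295.15 × 1.35×10⁷ = 5.50×10⁻¹⁴ W
In dBm: 10 log₁₀(5.50×10⁻¹⁴ / 10⁻³) = −102.6 dBm

−102.6 dBm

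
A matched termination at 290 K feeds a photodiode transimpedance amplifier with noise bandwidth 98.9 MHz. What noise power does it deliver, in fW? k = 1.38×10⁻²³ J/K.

396 fW

P_n = kTB = 1.38×10⁻²³ × 290 × 9.89×10⁷ = 3.96×10⁻¹³ W = 396 fW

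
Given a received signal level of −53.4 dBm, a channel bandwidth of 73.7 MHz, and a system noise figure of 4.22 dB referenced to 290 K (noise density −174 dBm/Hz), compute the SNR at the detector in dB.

37.7 dB

Noise floor: N = −174 + 10 log₁₀(B) + NF
10 log₁₀(7.37×10⁷) = 78.67 dB
N = −174 + 78.67 + 4.22 = −91.11 dBm
SNR = P_sig − N = −53.4 − (−91.11) = 37.71 dB → 37.7 dB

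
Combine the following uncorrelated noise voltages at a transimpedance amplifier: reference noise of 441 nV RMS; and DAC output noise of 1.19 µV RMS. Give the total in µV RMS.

1.27 µV

Uncorrelated sources add in power (mean-square): V_tot = √(ΣV_i²)
V_tot = √[(4.41×10⁻⁷)² + (1.19×10⁻⁶)²] = 1.27×10⁻⁶ V = 1.27 µV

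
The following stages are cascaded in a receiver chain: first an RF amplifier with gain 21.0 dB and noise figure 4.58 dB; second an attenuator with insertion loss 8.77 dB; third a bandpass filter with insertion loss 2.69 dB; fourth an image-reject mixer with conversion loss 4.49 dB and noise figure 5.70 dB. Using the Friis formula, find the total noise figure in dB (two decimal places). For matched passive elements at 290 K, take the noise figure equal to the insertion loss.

Convert to linear (a loss of L dB is a gain of −L dB): F_i = 10^(NF_i/10), G_i = 10^(G_i,dB/10)
  Stage 1: F_1 = 10^(4.58/10) = 2.871, G_1 = 10^(21.0/10) = 125.9
  Stage 2: F_2 = 10^(8.77/10) = 7.534, G_2 = 10^(−8.77/10) = 0.1327
  Stage 3: F_3 = 10^(2.69/10) = 1.858, G_3 = 10^(−2.69/10) = 0.5383
  Stage 4: F_4 = 10^(5.70/10) = 3.715, G_4 = 10^(−4.49/10) = 0.3556
Friis cascade:
  F = 2.871 + (7.534 − 1)/125.9 + (1.858 − 1)/16.71 + (3.715 − 1)/8.995 = 3.276
NF = 10 log₁₀(3.276) = 5.15 dB

5.15 dB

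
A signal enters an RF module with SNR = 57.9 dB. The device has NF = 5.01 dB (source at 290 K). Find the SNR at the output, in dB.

By definition F = SNR_in/SNR_out, so in dB: SNR_out = SNR_in − NF
SNR_out = 57.9 − 5.01 = 52.89 dB

52.89 dB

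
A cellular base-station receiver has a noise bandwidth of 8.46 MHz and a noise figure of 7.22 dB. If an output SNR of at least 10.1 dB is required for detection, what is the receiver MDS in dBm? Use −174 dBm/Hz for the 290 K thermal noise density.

Sensitivity = −174 + 10 log₁₀(B) + NF + SNR_min
= −174 + 69.27 + 7.22 + 10.1
= −87.41 dBm → −87.4 dBm

−87.4 dBm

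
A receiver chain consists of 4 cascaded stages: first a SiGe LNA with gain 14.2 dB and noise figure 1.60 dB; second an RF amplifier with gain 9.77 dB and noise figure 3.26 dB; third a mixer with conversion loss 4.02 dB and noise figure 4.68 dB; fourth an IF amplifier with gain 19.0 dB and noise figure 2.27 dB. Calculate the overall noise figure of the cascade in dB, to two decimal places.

Convert to linear (a loss of L dB is a gain of −L dB): F_i = 10^(NF_i/10), G_i = 10^(G_i,dB/10)
  Stage 1: F_1 = 10^(1.60/10) = 1.445, G_1 = 10^(14.2/10) = 26.30
  Stage 2: F_2 = 10^(3.26/10) = 2.118, G_2 = 10^(9.77/10) = 9.484
  Stage 3: F_3 = 10^(4.68/10) = 2.938, G_3 = 10^(−4.02/10) = 0.3963
  Stage 4: F_4 = 10^(2.27/10) = 1.687, G_4 = 10^(19.0/10) = 79.43
Friis cascade:
  F = 1.445 + (2.118 − 1)/26.30 + (2.938 − 1)/249.5 + (1.687 − 1)/98.86 = 1.503
NF = 10 log₁₀(1.503) = 1.77 dB

1.77 dB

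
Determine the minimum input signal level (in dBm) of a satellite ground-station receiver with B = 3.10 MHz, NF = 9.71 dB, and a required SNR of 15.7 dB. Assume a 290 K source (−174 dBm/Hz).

−83.7 dBm

Sensitivity = −174 + 10 log₁₀(B) + NF + SNR_min
= −174 + 64.91 + 9.71 + 15.7
= −83.68 dBm → −83.7 dBm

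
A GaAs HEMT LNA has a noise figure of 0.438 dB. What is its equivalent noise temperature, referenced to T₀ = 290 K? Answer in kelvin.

30.8 K

F = 10^(0.438/10) = 1.10611
T_e = (F − 1)·T₀ = (1.10611 − 1) × 290 = 30.8 K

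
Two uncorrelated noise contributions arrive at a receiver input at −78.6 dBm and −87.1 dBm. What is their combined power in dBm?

Convert to linear, add, convert back:
P₁ = 1.38×10⁻¹¹ W, P₂ = 1.95×10⁻¹² W
P_tot = 1.58×10⁻¹¹ W → 10 log₁₀(P_tot / 10⁻³) = −78.0 dBm

−78.0 dBm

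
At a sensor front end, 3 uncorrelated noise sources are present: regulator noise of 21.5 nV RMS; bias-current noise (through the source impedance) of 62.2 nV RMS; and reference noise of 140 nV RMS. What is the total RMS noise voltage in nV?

Uncorrelated sources add in power (mean-square): V_tot = √(ΣV_i²)
V_tot = √[(2.15×10⁻⁸)² + (6.22×10⁻⁸)² + (1.40×10⁻⁷)²] = 1.55×10⁻⁷ V = 155 nV

155 nV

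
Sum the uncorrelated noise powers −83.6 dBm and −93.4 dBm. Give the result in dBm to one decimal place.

−83.2 dBm

Convert to linear, add, convert back:
P₁ = 4.37×10⁻¹² W, P₂ = 4.57×10⁻¹³ W
P_tot = 4.82×10⁻¹² W → 10 log₁₀(P_tot / 10⁻³) = −83.2 dBm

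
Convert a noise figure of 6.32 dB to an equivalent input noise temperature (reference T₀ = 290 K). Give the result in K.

953 K

F = 10^(6.32/10) = 4.28549
T_e = (F − 1)·T₀ = (4.28549 − 1) × 290 = 953 K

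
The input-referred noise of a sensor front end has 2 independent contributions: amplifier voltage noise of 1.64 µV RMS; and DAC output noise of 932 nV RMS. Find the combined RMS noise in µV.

Uncorrelated sources add in power (mean-square): V_tot = √(ΣV_i²)
V_tot = √[(1.64×10⁻⁶)² + (9.32×10⁻⁷)²] = 1.89×10⁻⁶ V = 1.89 µV

1.89 µV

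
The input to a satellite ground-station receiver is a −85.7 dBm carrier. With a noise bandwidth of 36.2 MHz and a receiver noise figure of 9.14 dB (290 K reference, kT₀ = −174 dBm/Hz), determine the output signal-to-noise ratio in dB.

3.6 dB

Noise floor: N = −174 + 10 log₁₀(B) + NF
10 log₁₀(3.62×10⁷) = 75.59 dB
N = −174 + 75.59 + 9.14 = −89.27 dBm
SNR = P_sig − N = −85.7 − (−89.27) = 3.57 dB → 3.6 dB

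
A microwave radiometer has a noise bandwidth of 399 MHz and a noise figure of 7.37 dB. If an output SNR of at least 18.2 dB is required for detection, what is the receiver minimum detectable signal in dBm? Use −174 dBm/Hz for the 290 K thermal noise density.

Sensitivity = −174 + 10 log₁₀(B) + NF + SNR_min
= −174 + 86.01 + 7.37 + 18.2
= −62.42 dBm → −62.4 dBm

−62.4 dBm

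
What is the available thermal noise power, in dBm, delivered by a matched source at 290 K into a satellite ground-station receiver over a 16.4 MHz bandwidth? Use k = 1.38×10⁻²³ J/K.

P_n = kTB = 1.38×10⁻²³ × 290 × 1.64×10⁷ = 6.56×10⁻¹⁴ W
In dBm: 10 log₁₀(6.56×10⁻¹⁴ / 10⁻³) = −101.8 dBm

−101.8 dBm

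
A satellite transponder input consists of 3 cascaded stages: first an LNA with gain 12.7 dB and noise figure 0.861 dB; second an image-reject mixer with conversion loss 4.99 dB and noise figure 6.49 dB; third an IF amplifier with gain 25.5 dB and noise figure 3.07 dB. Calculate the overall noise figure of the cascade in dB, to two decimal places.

1.98 dB

Convert to linear (a loss of L dB is a gain of −L dB): F_i = 10^(NF_i/10), G_i = 10^(G_i,dB/10)
  Stage 1: F_1 = 10^(0.861/10) = 1.219, G_1 = 10^(12.7/10) = 18.62
  Stage 2: F_2 = 10^(6.49/10) = 4.457, G_2 = 10^(−4.99/10) = 0.3170
  Stage 3: F_3 = 10^(3.07/10) = 2.028, G_3 = 10^(25.5/10) = 354.8
Friis cascade:
  F = 1.219 + (4.457 − 1)/18.62 + (2.028 − 1)/5.902 = 1.579
NF = 10 log₁₀(1.579) = 1.98 dB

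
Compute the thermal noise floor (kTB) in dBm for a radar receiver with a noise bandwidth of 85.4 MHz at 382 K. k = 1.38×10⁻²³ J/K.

−93.5 dBm

P_n = kTB = 1.38×10⁻²³ × 382 × 8.54×10⁷ = 4.50×10⁻¹³ W
In dBm: 10 log₁₀(4.50×10⁻¹³ / 10⁻³) = −93.5 dBm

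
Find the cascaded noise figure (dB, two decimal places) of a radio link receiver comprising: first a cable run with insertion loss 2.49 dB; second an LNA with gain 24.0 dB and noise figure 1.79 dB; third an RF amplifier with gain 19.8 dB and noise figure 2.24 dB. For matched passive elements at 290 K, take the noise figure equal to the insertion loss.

4.29 dB

Convert to linear (a loss of L dB is a gain of −L dB): F_i = 10^(NF_i/10), G_i = 10^(G_i,dB/10)
  Stage 1: F_1 = 10^(2.49/10) = 1.774, G_1 = 10^(−2.49/10) = 0.5636
  Stage 2: F_2 = 10^(1.79/10) = 1.510, G_2 = 10^(24.0/10) = 251.2
  Stage 3: F_3 = 10^(2.24/10) = 1.675, G_3 = 10^(19.8/10) = 95.50
Friis cascade:
  F = 1.774 + (1.510 − 1)/0.5636 + (1.675 − 1)/141.6 = 2.684
NF = 10 log₁₀(2.684) = 4.29 dB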